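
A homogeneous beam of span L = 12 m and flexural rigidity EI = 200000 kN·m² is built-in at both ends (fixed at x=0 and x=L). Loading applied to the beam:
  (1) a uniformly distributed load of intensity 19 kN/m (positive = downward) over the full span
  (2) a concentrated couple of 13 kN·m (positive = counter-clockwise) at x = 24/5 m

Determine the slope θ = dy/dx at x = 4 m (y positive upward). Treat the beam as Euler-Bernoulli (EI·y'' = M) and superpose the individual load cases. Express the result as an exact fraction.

θ(4) = -3683/3750000 rad

Load 1 — uniform load w=19 kN/m over full span:
  θ_1 = -wx(L-x)(L-2x)/(12EI) = -19·4·(12-4)·(12-2·4)/(12·200000) = -19/18750 rad
Load 2 — applied couple M₀=13 kN·m at a=24/5 m (b=L-a=36/5):
  θ_2 = (R_Ax²/2 - M_Ax)/EI  [x≤a] with R_A=39/25, M_A=39/25 = ((39/25)·4²/2 - (39/25)·4)/200000 = 39/1250000 rad
Superposition: θ = Σ θ_i = -3683/3750000 rad ≈ -0.000982 rad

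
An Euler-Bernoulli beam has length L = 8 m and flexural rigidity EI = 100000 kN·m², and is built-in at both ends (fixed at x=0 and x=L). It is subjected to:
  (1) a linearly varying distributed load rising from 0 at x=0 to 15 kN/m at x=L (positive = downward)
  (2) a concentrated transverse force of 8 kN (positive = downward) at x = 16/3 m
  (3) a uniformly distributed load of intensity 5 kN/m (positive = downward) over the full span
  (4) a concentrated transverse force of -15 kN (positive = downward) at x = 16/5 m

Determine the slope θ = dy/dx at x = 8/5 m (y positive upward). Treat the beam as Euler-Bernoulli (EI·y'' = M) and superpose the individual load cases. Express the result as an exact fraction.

θ(8/5) = -20501/52734375 rad

Load 1 — triangular load w₀=15 kN/m (0→w₀ over full span):
  θ_1 = -w₀(2x(L-x)(L-2x)(x+2L)+x²(L-x)²)/(120LEI) = -15·(2·(8/5)·(8-(8/5))·(8-2·(8/5))·((8/5)+2·8)+(8/5)²·(8-(8/5))²)/(120·8·100000) = -112/390625 rad
Load 2 — point force P=8 kN at a=16/3 m (b=L-a=8/3):
  θ_2 = -Pb²x(2aL-(3a+b)x)/(2L³EI)  [x≤a] = -8·(8/3)²·(8/5)·(2·(16/3)·8-(3·(16/3)+(8/3))·(8/5))/(2·8³·100000) = -104/2109375 rad
Load 3 — uniform load w=5 kN/m over full span:
  θ_3 = -wx(L-x)(L-2x)/(12EI) = -5·(8/5)·(8-(8/5))·(8-2·(8/5))/(12·100000) = -16/78125 rad
Load 4 — point force P=-15 kN at a=16/5 m (b=L-a=24/5):
  θ_4 = -Pb²x(2aL-(3a+b)x)/(2L³EI)  [x≤a] = -(-15)·(24/5)²·(8/5)·(2·(16/5)·8-(3·(16/5)+(24/5))·(8/5))/(2·8³·100000) = 297/1953125 rad
Superposition: θ = Σ θ_i = -20501/52734375 rad ≈ -0.000389 rad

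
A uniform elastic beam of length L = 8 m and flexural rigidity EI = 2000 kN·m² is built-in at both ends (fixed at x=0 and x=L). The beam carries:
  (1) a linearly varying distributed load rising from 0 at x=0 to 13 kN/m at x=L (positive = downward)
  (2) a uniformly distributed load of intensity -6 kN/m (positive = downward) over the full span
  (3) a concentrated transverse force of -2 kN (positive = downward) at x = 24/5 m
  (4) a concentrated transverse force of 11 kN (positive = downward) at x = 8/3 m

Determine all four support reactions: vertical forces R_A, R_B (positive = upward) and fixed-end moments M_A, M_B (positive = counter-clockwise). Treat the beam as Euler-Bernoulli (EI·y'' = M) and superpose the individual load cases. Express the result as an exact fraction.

R_A = -3226/3375 kN, M_A = 24416/3375 kN·m, R_B = 47101/3375 kN, M_B = -46624/3375 kN·m

Load 1 — triangular load w₀=13 kN/m (0→w₀ over full span):
  R_A = 3w₀L/20 = 3·13·8/20 = 78/5 kN
  M_A = w₀L²/30 = 13·8²/30 = 416/15 kN·m
  R_B = 7w₀L/20 = 7·13·8/20 = 182/5 kN
  M_B = -w₀L²/20 = -13·8²/20 = -208/5 kN·m
Load 2 — uniform load w=-6 kN/m over full span:
  R_A = wL/2 = (-6)·8/2 = -24 kN
  M_A = wL²/12 = (-6)·8²/12 = -32 kN·m
  R_B = wL/2 = (-6)·8/2 = -24 kN
  M_B = -wL²/12 = -(-6)·8²/12 = 32 kN·m
Load 3 — point force P=-2 kN at a=24/5 m (b=L-a=16/5):
  R_A = Pb²(3a+b)/L³ = (-2)·(16/5)²·(3·(24/5)+(16/5))/8³ = -88/125 kN
  M_A = Pab²/L² = (-2)·(24/5)·(16/5)²/8² = -192/125 kN·m
  R_B = Pa²(a+3b)/L³ = (-2)·(24/5)²·((24/5)+3·(16/5))/8³ = -162/125 kN
  M_B = -Pa²b/L² = -(-2)·(24/5)²·(16/5)/8² = 288/125 kN·m
Load 4 — point force P=11 kN at a=8/3 m (b=L-a=16/3):
  R_A = Pb²(3a+b)/L³ = 11·(16/3)²·(3·(8/3)+(16/3))/8³ = 220/27 kN
  M_A = Pab²/L² = 11·(8/3)·(16/3)²/8² = 352/27 kN·m
  R_B = Pa²(a+3b)/L³ = 11·(8/3)²·((8/3)+3·(16/3))/8³ = 77/27 kN
  M_B = -Pa²b/L² = -11·(8/3)²·(16/3)/8² = -176/27 kN·m
Superposition: R_A = -3226/3375 kN, M_A = 24416/3375 kN·m, R_B = 47101/3375 kN, M_B = -46624/3375 kN·m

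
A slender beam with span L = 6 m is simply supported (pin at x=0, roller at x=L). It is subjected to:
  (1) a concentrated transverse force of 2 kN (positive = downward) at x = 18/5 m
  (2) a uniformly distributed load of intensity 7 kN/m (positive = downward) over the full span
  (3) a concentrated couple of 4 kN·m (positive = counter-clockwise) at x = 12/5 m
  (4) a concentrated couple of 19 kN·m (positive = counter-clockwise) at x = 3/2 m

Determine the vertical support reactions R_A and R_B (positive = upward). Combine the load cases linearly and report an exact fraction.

R_A = 769/30 kN, R_B = 551/30 kN

Load 1 — point force P=2 kN at a=18/5 m (b=L-a=12/5):
  R_A = Pb/L = 2·(12/5)/6 = 4/5 kN
  R_B = Pa/L = 2·(18/5)/6 = 6/5 kN
Load 2 — uniform load w=7 kN/m over full span:
  R_A = wL/2 = 7·6/2 = 21 kN
  R_B = wL/2 = 7·6/2 = 21 kN
Load 3 — applied couple M₀=4 kN·m at a=12/5 m (b=L-a=18/5):
  R_A = M₀/L = 4/6 = 2/3 kN
  R_B = -M₀/L = -4/6 = -2/3 kN
Load 4 — applied couple M₀=19 kN·m at a=3/2 m (b=L-a=9/2):
  R_A = M₀/L = 19/6 kN
  R_B = -M₀/L = -19/6 kN
Superposition: R_A = 769/30 kN, R_B = 551/30 kN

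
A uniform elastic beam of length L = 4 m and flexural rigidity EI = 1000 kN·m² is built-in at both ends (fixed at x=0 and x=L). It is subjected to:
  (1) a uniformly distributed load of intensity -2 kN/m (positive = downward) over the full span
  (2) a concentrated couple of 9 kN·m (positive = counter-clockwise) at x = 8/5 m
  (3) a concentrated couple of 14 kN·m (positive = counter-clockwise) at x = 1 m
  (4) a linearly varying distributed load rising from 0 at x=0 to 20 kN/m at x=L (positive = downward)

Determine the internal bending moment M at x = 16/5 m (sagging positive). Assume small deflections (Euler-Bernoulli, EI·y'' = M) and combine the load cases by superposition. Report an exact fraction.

Load 1 — uniform load w=-2 kN/m over full span:
  M_1 = wLx/2 - wL²/12 - wx²/2 = (-2)·4·(16/5)/2 - (-2)·4²/12 - (-2)·(16/5)²/2 = 8/75 kN·m
Load 2 — applied couple M₀=9 kN·m at a=8/5 m (b=L-a=12/5):
  M_2 = R_Ax - M_A - M₀  [x>a] with R_A=81/25, M_A=27/25 = (81/25)·(16/5) - (27/25) - 9 = 36/125 kN·m
Load 3 — applied couple M₀=14 kN·m at a=1 m (b=L-a=3):
  M_3 = R_Ax - M_A - M₀  [x>a] with R_A=63/16, M_A=-21/8 = (63/16)·(16/5) - (-21/8) - 14 = 49/40 kN·m
Load 4 — triangular load w₀=20 kN/m (0→w₀ over full span):
  M_4 = 3w₀Lx/20 - w₀L²/30 - w₀x³/(6L) = 3·20·4·(16/5)/20 - 20·4²/30 - 20·(16/5)³/(6·4) = 32/75 kN·m
Superposition: M = Σ M_i = 6139/3000 kN·m ≈ 2.046333 kN·m

M(16/5) = 6139/3000 kN·m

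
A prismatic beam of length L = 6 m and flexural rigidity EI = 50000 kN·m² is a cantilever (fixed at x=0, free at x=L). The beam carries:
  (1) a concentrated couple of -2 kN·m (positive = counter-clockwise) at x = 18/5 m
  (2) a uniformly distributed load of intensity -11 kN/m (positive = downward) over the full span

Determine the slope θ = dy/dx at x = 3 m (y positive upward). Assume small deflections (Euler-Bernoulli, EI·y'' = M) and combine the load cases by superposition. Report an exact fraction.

θ(3) = 681/100000 rad

Load 1 — applied couple M₀=-2 kN·m at a=18/5 m (b=L-a=12/5):
  θ_1 = M₀x/EI  [x≤a] = (-2)·3/50000 = -3/25000 rad
Load 2 — uniform load w=-11 kN/m over full span:
  θ_2 = -wx(x²-3Lx+3L²)/(6EI) = -(-11)·3·(3²-3·6·3+3·6²)/(6·50000) = 693/100000 rad
Superposition: θ = Σ θ_i = 681/100000 rad ≈ 0.006810 rad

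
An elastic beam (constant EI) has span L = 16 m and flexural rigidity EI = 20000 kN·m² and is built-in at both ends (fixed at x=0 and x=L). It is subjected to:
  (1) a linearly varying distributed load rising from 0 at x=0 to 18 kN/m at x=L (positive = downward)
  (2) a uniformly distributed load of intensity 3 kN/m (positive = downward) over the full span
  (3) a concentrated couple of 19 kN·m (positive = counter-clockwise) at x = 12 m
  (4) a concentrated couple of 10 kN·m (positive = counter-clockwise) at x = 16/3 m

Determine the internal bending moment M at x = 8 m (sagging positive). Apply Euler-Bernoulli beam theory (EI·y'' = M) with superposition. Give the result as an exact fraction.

M(8) = 1553/12 kN·m

Load 1 — triangular load w₀=18 kN/m (0→w₀ over full span):
  M_1 = 3w₀Lx/20 - w₀L²/30 - w₀x³/(6L) = 3·18·16·8/20 - 18·16²/30 - 18·8³/(6·16) = 96 kN·m
Load 2 — uniform load w=3 kN/m over full span:
  M_2 = wLx/2 - wL²/12 - wx²/2 = 3·16·8/2 - 3·16²/12 - 3·8²/2 = 32 kN·m
Load 3 — applied couple M₀=19 kN·m at a=12 m (b=L-a=4):
  M_3 = R_Ax - M_A  [x≤a] with R_A=171/128, M_A=95/16 = (171/128)·8 - (95/16) = 19/4 kN·m
Load 4 — applied couple M₀=10 kN·m at a=16/3 m (b=L-a=32/3):
  M_4 = R_Ax - M_A - M₀  [x>a] with R_A=5/6, M_A=0 = (5/6)·8 - 0 - 10 = -10/3 kN·m
Superposition: M = Σ M_i = 1553/12 kN·m ≈ 129.416667 kN·m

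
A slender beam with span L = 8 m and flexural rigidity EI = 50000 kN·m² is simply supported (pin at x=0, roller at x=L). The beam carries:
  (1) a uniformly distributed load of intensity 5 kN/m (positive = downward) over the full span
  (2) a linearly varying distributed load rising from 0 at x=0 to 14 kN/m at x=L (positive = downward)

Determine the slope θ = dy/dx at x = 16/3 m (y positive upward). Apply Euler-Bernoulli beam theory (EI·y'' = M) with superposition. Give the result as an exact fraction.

Load 1 — uniform load w=5 kN/m over full span:
  θ_1 = -w(L³-6Lx²+4x³)/(24EI) = -5·(8³-6·8·(16/3)²+4·(16/3)³)/(24·50000) = 52/50625 rad
Load 2 — triangular load w₀=14 kN/m (0→w₀ over full span):
  θ_2 = -w₀(7L⁴-30L²x²+15x⁴)/(360LEI) = -14·(7·8⁴-30·8²·(16/3)²+15·(16/3)⁴)/(360·8·50000) = 5096/3796875 rad
Superposition: θ = Σ θ_i = 8996/3796875 rad ≈ 0.002369 rad

θ(16/3) = 8996/3796875 rad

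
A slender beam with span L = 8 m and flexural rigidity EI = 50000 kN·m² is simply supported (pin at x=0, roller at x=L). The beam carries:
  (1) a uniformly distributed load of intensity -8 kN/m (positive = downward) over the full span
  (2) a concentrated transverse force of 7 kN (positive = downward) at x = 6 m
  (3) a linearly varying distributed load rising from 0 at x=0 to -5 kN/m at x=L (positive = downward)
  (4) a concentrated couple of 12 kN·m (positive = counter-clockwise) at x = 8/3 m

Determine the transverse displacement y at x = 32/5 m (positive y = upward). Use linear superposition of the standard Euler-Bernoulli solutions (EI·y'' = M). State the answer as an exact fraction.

Load 1 — uniform load w=-8 kN/m over full span:
  y_1 = -wx(L³-2Lx²+x³)/(24EI) = -(-8)·(32/5)·(8³-2·8·(32/5)²+(32/5)³)/(24·50000) = 29696/5859375 m
Load 2 — point force P=7 kN at a=6 m (b=L-a=2):
  y_2 = -Pa(L-x)(2Lx-a²-x²)/(6LEI)  [x>a] = -7·6·(8-(32/5))·(2·8·(32/5)-6²-(32/5)²)/(6·8·50000) = -1113/1562500 m
Load 3 — triangular load w₀=-5 kN/m (0→w₀ over full span):
  y_3 = -w₀x(7L⁴-10L²x²+3x⁴)/(360LEI) = -(-5)·(32/5)·(7·8⁴-10·8²·(32/5)²+3·(32/5)⁴)/(360·8·50000) = 16256/9765625 m
Load 4 — applied couple M₀=12 kN·m at a=8/3 m (b=L-a=16/3):
  y_4 = (M₀x³/(6L)-M₀(x-a)²/2+C₁x)/EI  [x>a] with C₁=M₀(3b²-L²)/(6L)=16/3 = (12·(32/5)³/(6·8)-12·((32/5)-(8/3))²/2+(16/3)·(32/5))/50000 = 376/1171875 m
Superposition: y = Σ y_i = 743117/117187500 m ≈ 0.006341 m

y(32/5) = 743117/117187500 m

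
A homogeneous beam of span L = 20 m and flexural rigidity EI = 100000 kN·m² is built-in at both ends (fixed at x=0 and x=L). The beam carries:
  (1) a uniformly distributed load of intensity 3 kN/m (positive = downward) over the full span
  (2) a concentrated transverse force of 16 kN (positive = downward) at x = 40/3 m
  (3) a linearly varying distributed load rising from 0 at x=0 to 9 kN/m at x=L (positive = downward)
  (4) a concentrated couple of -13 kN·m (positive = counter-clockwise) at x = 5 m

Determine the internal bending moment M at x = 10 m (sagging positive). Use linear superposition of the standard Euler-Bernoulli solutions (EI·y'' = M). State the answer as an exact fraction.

Load 1 — uniform load w=3 kN/m over full span:
  M_1 = wLx/2 - wL²/12 - wx²/2 = 3·20·10/2 - 3·20²/12 - 3·10²/2 = 50 kN·m
Load 2 — point force P=16 kN at a=40/3 m (b=L-a=20/3):
  M_2 = Pb²(3a+b)x/L³ - Pab²/L²  [x≤a] = 16·(20/3)²·(3·(40/3)+(20/3))·10/20³ - 16·(40/3)·(20/3)²/20² = 160/9 kN·m
Load 3 — triangular load w₀=9 kN/m (0→w₀ over full span):
  M_3 = 3w₀Lx/20 - w₀L²/30 - w₀x³/(6L) = 3·9·20·10/20 - 9·20²/30 - 9·10³/(6·20) = 75 kN·m
Load 4 — applied couple M₀=-13 kN·m at a=5 m (b=L-a=15):
  M_4 = R_Ax - M_A - M₀  [x>a] with R_A=-117/160, M_A=39/16 = (-117/160)·10 - (39/16) - (-13) = 13/4 kN·m
Superposition: M = Σ M_i = 5257/36 kN·m ≈ 146.027778 kN·m

M(10) = 5257/36 kN·m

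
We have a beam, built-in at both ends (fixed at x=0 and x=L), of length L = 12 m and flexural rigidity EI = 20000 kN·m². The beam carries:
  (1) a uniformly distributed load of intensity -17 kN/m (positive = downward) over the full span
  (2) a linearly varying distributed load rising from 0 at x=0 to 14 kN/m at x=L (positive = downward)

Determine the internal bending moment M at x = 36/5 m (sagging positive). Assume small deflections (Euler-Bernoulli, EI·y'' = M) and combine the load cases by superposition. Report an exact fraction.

M(36/5) = -6012/125 kN·m

Load 1 — uniform load w=-17 kN/m over full span:
  M_1 = wLx/2 - wL²/12 - wx²/2 = (-17)·12·(36/5)/2 - (-17)·12²/12 - (-17)·(36/5)²/2 = -2244/25 kN·m
Load 2 — triangular load w₀=14 kN/m (0→w₀ over full span):
  M_2 = 3w₀Lx/20 - w₀L²/30 - w₀x³/(6L) = 3·14·12·(36/5)/20 - 14·12²/30 - 14·(36/5)³/(6·12) = 5208/125 kN·m
Superposition: M = Σ M_i = -6012/125 kN·m ≈ -48.096000 kN·m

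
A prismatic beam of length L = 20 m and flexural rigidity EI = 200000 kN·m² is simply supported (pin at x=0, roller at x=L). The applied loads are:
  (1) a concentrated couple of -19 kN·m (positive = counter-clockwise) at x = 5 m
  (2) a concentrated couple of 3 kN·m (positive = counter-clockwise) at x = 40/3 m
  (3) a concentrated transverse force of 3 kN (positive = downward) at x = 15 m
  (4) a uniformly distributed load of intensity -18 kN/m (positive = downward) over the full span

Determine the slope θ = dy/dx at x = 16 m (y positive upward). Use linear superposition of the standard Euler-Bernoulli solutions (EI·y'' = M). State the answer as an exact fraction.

θ(16) = -279359/12000000 rad

Load 1 — applied couple M₀=-19 kN·m at a=5 m (b=L-a=15):
  θ_1 = (M₀x²/(2L)-M₀(x-a)+C₁)/EI  [x>a] with C₁=M₀(3b²-L²)/(6L)=-1045/24 = ((-19)·16²/(2·20)-(-19)·(16-5)+(-1045/24))/200000 = 5263/24000000 rad
Load 2 — applied couple M₀=3 kN·m at a=40/3 m (b=L-a=20/3):
  θ_2 = (M₀x²/(2L)-M₀(x-a)+C₁)/EI  [x>a] with C₁=M₀(3b²-L²)/(6L)=-20/3 = (3·16²/(2·20)-3·(16-(40/3))+(-20/3))/200000 = 17/750000 rad
Load 3 — point force P=3 kN at a=15 m (b=L-a=5):
  θ_3 = -Pa(2L²-6Lx+3x²+a²)/(6LEI)  [x>a] = -3·15·(2·20²-6·20·16+3·16²+15²)/(6·20·200000) = 381/1600000 rad
Load 4 — uniform load w=-18 kN/m over full span:
  θ_4 = -w(L³-6Lx²+4x³)/(24EI) = -(-18)·(20³-6·20·16²+4·16³)/(24·200000) = -297/12500 rad
Superposition: θ = Σ θ_i = -279359/12000000 rad ≈ -0.023280 rad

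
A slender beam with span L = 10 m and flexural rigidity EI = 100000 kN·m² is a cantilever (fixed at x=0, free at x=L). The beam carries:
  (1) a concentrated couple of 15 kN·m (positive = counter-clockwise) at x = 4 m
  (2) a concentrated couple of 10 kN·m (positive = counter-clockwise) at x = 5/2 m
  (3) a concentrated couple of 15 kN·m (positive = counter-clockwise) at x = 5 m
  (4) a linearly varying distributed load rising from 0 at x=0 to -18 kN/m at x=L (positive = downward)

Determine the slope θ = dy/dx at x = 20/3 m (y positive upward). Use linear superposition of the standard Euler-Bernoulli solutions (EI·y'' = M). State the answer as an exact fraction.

Load 1 — applied couple M₀=15 kN·m at a=4 m (b=L-a=6):
  θ_1 = M₀a/EI  [x>a] = 15·4/100000 = 3/5000 rad
Load 2 — applied couple M₀=10 kN·m at a=5/2 m (b=L-a=15/2):
  θ_2 = M₀a/EI  [x>a] = 10·(5/2)/100000 = 1/4000 rad
Load 3 — applied couple M₀=15 kN·m at a=5 m (b=L-a=5):
  θ_3 = M₀a/EI  [x>a] = 15·5/100000 = 3/4000 rad
Load 4 — triangular load w₀=-18 kN/m (0→w₀ over full span):
  θ_4 = (w₀Lx²/4-w₀L²x/3-w₀x⁴/(24L))/EI = ((-18)·10·(20/3)²/4-(-18)·10²·(20/3)/3-(-18)·(20/3)⁴/(24·10))/100000 = 29/1350 rad
Superposition: θ = Σ θ_i = 779/33750 rad ≈ 0.023081 rad

θ(20/3) = 779/33750 rad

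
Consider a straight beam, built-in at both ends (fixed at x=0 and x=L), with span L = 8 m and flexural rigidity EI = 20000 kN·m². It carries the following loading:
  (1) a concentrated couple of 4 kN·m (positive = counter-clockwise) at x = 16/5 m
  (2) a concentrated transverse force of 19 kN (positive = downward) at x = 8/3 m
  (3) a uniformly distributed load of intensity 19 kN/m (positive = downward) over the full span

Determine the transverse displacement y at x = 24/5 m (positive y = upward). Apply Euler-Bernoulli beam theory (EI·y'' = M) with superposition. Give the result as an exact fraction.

Load 1 — applied couple M₀=4 kN·m at a=16/5 m (b=L-a=24/5):
  y_1 = (R_Ax³/6 - M_Ax²/2 - M₀(x-a)²/2)/EI  [x>a] with R_A=18/25, M_A=12/25 = ((18/25)·(24/5)³/6 - (12/25)·(24/5)²/2 - 4·((24/5)-(16/5))²/2)/20000 = 256/1953125 m
Load 2 — point force P=19 kN at a=8/3 m (b=L-a=16/3):
  y_2 = -Pa²(L-x)²(3bL-(3b+a)(L-x))/(6L³EI)  [x>a] = -19·(8/3)²·(8-(24/5))²·(3·(16/3)·8-(3·(16/3)+(8/3))·(8-(24/5)))/(6·8³·20000) = -9728/6328125 m
Load 3 — uniform load w=19 kN/m over full span:
  y_3 = -wx²(L-x)²/(24EI) = -19·(24/5)²·(8-(24/5))²/(24·20000) = -3648/390625 m
Superposition: y = Σ y_i = -1699904/158203125 m ≈ -0.010745 m

y(24/5) = -1699904/158203125 m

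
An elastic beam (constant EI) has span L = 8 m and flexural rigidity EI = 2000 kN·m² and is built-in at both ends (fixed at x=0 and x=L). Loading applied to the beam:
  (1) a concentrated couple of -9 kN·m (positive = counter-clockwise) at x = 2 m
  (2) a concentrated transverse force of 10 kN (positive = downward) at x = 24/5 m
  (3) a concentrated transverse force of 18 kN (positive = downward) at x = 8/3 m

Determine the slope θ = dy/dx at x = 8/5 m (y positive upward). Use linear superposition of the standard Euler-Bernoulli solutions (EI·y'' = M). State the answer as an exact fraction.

Load 1 — applied couple M₀=-9 kN·m at a=2 m (b=L-a=6):
  θ_1 = (R_Ax²/2 - M_Ax)/EI  [x≤a] with R_A=-81/64, M_A=27/16 = ((-81/64)·(8/5)²/2 - (27/16)·(8/5))/2000 = -27/12500 rad
Load 2 — point force P=10 kN at a=24/5 m (b=L-a=16/5):
  θ_2 = -Pb²x(2aL-(3a+b)x)/(2L³EI)  [x≤a] = -10·(16/5)²·(8/5)·(2·(24/5)·8-(3·(24/5)+(16/5))·(8/5))/(2·8³·2000) = -304/78125 rad
Load 3 — point force P=18 kN at a=8/3 m (b=L-a=16/3):
  θ_3 = -Pb²x(2aL-(3a+b)x)/(2L³EI)  [x≤a] = -18·(16/3)²·(8/5)·(2·(8/3)·8-(3·(8/3)+(16/3))·(8/5))/(2·8³·2000) = -16/1875 rad
Superposition: θ = Σ θ_i = -13673/937500 rad ≈ -0.014585 rad

θ(8/5) = -13673/937500 rad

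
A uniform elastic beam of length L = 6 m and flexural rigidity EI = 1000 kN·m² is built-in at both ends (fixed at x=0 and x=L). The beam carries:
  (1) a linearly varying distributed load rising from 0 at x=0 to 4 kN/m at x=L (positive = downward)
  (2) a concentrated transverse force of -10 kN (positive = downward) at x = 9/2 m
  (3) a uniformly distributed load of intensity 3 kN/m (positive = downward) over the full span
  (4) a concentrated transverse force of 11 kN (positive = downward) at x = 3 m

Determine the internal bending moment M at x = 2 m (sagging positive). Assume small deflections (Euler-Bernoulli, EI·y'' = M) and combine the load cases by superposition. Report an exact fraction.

Load 1 — triangular load w₀=4 kN/m (0→w₀ over full span):
  M_1 = 3w₀Lx/20 - w₀L²/30 - w₀x³/(6L) = 3·4·6·2/20 - 4·6²/30 - 4·2³/(6·6) = 68/45 kN·m
Load 2 — point force P=-10 kN at a=9/2 m (b=L-a=3/2):
  M_2 = Pb²(3a+b)x/L³ - Pab²/L²  [x≤a] = (-10)·(3/2)²·(3·(9/2)+(3/2))·2/6³ - (-10)·(9/2)·(3/2)²/6² = -5/16 kN·m
Load 3 — uniform load w=3 kN/m over full span:
  M_3 = wLx/2 - wL²/12 - wx²/2 = 3·6·2/2 - 3·6²/12 - 3·2²/2 = 3 kN·m
Load 4 — point force P=11 kN at a=3 m (b=L-a=3):
  M_4 = Pb²(3a+b)x/L³ - Pab²/L²  [x≤a] = 11·3²·(3·3+3)·2/6³ - 11·3·3²/6² = 11/4 kN·m
Superposition: M = Σ M_i = 5003/720 kN·m ≈ 6.948611 kN·m

M(2) = 5003/720 kN·m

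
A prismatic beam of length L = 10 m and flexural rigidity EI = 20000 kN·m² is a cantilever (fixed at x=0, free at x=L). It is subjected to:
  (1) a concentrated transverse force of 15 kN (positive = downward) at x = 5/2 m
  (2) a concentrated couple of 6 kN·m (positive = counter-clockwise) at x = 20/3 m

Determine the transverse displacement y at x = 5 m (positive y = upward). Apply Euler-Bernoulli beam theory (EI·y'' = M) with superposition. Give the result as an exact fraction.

y(5) = -77/12800 m

Load 1 — point force P=15 kN at a=5/2 m (b=L-a=15/2):
  y_1 = -Pa²(3x-a)/(6EI)  [x>a] = -15·(5/2)²·(3·5-(5/2))/(6·20000) = -5/512 m
Load 2 — applied couple M₀=6 kN·m at a=20/3 m (b=L-a=10/3):
  y_2 = M₀x²/(2EI)  [x≤a] = 6·5²/(2·20000) = 3/800 m
Superposition: y = Σ y_i = -77/12800 m ≈ -0.006016 m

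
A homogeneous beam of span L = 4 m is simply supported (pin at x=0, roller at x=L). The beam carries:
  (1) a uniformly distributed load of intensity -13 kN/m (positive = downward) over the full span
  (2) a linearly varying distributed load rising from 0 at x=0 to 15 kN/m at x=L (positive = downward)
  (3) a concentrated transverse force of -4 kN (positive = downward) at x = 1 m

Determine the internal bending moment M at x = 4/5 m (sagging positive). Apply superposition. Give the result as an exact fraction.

M(4/5) = -284/25 kN·m

Load 1 — uniform load w=-13 kN/m over full span:
  M_1 = wx(L-x)/2 = (-13)·(4/5)·(4-(4/5))/2 = -416/25 kN·m
Load 2 — triangular load w₀=15 kN/m (0→w₀ over full span):
  M_2 = w₀Lx/6 - w₀x³/(6L) = 15·4·(4/5)/6 - 15·(4/5)³/(6·4) = 192/25 kN·m
Load 3 — point force P=-4 kN at a=1 m (b=L-a=3):
  M_3 = Pbx/L  [x≤a] = (-4)·3·(4/5)/4 = -12/5 kN·m
Superposition: M = Σ M_i = -284/25 kN·m ≈ -11.360000 kN·m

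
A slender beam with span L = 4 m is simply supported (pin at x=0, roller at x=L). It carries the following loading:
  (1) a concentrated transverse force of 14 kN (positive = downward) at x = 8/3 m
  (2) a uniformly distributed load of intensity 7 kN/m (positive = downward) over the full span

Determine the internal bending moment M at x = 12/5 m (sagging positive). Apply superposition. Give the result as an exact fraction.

Load 1 — point force P=14 kN at a=8/3 m (b=L-a=4/3):
  M_1 = Pbx/L  [x≤a] = 14·(4/3)·(12/5)/4 = 56/5 kN·m
Load 2 — uniform load w=7 kN/m over full span:
  M_2 = wx(L-x)/2 = 7·(12/5)·(4-(12/5))/2 = 336/25 kN·m
Superposition: M = Σ M_i = 616/25 kN·m ≈ 24.640000 kN·m

M(12/5) = 616/25 kN·m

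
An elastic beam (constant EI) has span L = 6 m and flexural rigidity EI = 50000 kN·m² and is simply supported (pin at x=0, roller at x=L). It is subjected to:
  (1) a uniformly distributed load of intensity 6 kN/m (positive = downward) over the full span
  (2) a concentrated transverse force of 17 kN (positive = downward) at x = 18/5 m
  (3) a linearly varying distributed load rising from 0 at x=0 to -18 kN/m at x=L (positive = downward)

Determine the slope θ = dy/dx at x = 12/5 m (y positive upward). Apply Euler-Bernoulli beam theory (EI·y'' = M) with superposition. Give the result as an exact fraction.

θ(12/5) = -108/1953125 rad

Load 1 — uniform load w=6 kN/m over full span:
  θ_1 = -w(L³-6Lx²+4x³)/(24EI) = -6·(6³-6·6·(12/5)²+4·(12/5)³)/(24·50000) = -999/3125000 rad
Load 2 — point force P=17 kN at a=18/5 m (b=L-a=12/5):
  θ_2 = -Pb(L²-b²-3x²)/(6LEI)  [x≤a] = -17·(12/5)·(6²-(12/5)²-3·(12/5)²)/(6·6·50000) = -459/1562500 rad
Load 3 — triangular load w₀=-18 kN/m (0→w₀ over full span):
  θ_3 = -w₀(7L⁴-30L²x²+15x⁴)/(360LEI) = -(-18)·(7·6⁴-30·6²·(12/5)²+15·(12/5)⁴)/(360·6·50000) = 8721/15625000 rad
Superposition: θ = Σ θ_i = -108/1953125 rad ≈ -0.000055 rad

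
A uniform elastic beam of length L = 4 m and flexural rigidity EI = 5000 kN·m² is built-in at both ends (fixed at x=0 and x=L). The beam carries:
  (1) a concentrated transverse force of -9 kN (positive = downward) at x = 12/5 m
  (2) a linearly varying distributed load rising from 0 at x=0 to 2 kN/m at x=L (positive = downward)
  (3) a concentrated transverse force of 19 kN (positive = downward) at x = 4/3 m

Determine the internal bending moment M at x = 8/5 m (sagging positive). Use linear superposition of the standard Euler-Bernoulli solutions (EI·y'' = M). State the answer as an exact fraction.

M(8/5) = 85924/16875 kN·m

Load 1 — point force P=-9 kN at a=12/5 m (b=L-a=8/5):
  M_1 = Pb²(3a+b)x/L³ - Pab²/L²  [x≤a] = (-9)·(8/5)²·(3·(12/5)+(8/5))·(8/5)/4³ - (-9)·(12/5)·(8/5)²/4² = -1008/625 kN·m
Load 2 — triangular load w₀=2 kN/m (0→w₀ over full span):
  M_2 = 3w₀Lx/20 - w₀L²/30 - w₀x³/(6L) = 3·2·4·(8/5)/20 - 2·4²/30 - 2·(8/5)³/(6·4) = 64/125 kN·m
Load 3 — point force P=19 kN at a=4/3 m (b=L-a=8/3):
  M_3 = Pa²(a+3b)(L-x)/L³ - Pa²b/L²  [x>a] = 19·(4/3)²·((4/3)+3·(8/3))·(4-(8/5))/4³ - 19·(4/3)²·(8/3)/4² = 836/135 kN·m
Superposition: M = Σ M_i = 85924/16875 kN·m ≈ 5.091793 kN·m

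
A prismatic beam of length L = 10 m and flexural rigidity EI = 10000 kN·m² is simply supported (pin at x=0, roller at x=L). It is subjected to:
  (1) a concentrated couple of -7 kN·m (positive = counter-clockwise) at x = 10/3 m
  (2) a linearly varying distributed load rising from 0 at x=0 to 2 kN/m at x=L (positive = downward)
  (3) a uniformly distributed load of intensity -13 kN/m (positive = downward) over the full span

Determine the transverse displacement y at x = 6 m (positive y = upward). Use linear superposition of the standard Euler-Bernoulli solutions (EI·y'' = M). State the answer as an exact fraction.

y(6) = 82241/562500 m

Load 1 — applied couple M₀=-7 kN·m at a=10/3 m (b=L-a=20/3):
  y_1 = (M₀x³/(6L)-M₀(x-a)²/2+C₁x)/EI  [x>a] with C₁=M₀(3b²-L²)/(6L)=-35/9 = ((-7)·6³/(6·10)-(-7)·(6-(10/3))²/2+(-35/9)·6)/10000 = -133/56250 m
Load 2 — triangular load w₀=2 kN/m (0→w₀ over full span):
  y_2 = -w₀x(7L⁴-10L²x²+3x⁴)/(360LEI) = -2·6·(7·10⁴-10·10²·6²+3·6⁴)/(360·10·10000) = -592/46875 m
Load 3 — uniform load w=-13 kN/m over full span:
  y_3 = -wx(L³-2Lx²+x³)/(24EI) = -(-13)·6·(10³-2·10·6²+6³)/(24·10000) = 403/2500 m
Superposition: y = Σ y_i = 82241/562500 m ≈ 0.146206 m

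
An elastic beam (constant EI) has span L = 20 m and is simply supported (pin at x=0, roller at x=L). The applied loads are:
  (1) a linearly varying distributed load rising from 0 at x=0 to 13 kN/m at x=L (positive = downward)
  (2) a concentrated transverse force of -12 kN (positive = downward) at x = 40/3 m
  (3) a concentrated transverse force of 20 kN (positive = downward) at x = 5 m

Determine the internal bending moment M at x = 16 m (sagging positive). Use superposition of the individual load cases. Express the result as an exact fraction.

M(16) = 1188/5 kN·m

Load 1 — triangular load w₀=13 kN/m (0→w₀ over full span):
  M_1 = w₀Lx/6 - w₀x³/(6L) = 13·20·16/6 - 13·16³/(6·20) = 1248/5 kN·m
Load 2 — point force P=-12 kN at a=40/3 m (b=L-a=20/3):
  M_2 = Pa(L-x)/L  [x>a] = (-12)·(40/3)·(20-16)/20 = -32 kN·m
Load 3 — point force P=20 kN at a=5 m (b=L-a=15):
  M_3 = Pa(L-x)/L  [x>a] = 20·5·(20-16)/20 = 20 kN·m
Superposition: M = Σ M_i = 1188/5 kN·m ≈ 237.600000 kN·m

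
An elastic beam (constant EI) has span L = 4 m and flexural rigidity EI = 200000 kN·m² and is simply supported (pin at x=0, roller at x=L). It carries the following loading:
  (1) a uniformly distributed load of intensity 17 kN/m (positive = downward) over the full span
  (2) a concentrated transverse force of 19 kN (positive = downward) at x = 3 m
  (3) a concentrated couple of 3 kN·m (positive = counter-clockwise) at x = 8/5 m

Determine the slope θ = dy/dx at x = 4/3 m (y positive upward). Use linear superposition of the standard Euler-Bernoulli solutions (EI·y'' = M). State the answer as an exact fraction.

θ(4/3) = -464183/3240000000 rad

Load 1 — uniform load w=17 kN/m over full span:
  θ_1 = -w(L³-6Lx²+4x³)/(24EI) = -17·(4³-6·4·(4/3)²+4·(4/3)³)/(24·200000) = -221/2025000 rad
Load 2 — point force P=19 kN at a=3 m (b=L-a=1):
  θ_2 = -Pb(L²-b²-3x²)/(6LEI)  [x≤a] = -19·1·(4²-1²-3·(4/3)²)/(6·4·200000) = -551/14400000 rad
Load 3 — applied couple M₀=3 kN·m at a=8/5 m (b=L-a=12/5):
  θ_3 = (M₀x²/(2L)+C₁)/EI  [x≤a] with C₁=M₀(3b²-L²)/(6L)=4/25 = (3·(4/3)²/(2·4)+(4/25))/200000 = 31/7500000 rad
Superposition: θ = Σ θ_i = -464183/3240000000 rad ≈ -0.000143 rad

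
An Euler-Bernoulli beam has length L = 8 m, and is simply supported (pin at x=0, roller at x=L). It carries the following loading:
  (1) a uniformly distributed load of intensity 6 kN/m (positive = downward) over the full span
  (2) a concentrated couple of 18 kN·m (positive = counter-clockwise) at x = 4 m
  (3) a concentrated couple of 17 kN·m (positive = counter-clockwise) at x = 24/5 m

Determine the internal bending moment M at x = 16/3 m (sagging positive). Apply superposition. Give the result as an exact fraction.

M(16/3) = 31 kN·m

Load 1 — uniform load w=6 kN/m over full span:
  M_1 = wx(L-x)/2 = 6·(16/3)·(8-(16/3))/2 = 128/3 kN·m
Load 2 — applied couple M₀=18 kN·m at a=4 m (b=L-a=4):
  M_2 = M₀x/L - M₀  [x>a] = 18·(16/3)/8 - 18 = -6 kN·m
Load 3 — applied couple M₀=17 kN·m at a=24/5 m (b=L-a=16/5):
  M_3 = M₀x/L - M₀  [x>a] = 17·(16/3)/8 - 17 = -17/3 kN·m
Superposition: M = Σ M_i = 31 kN·m ≈ 31.000000 kN·m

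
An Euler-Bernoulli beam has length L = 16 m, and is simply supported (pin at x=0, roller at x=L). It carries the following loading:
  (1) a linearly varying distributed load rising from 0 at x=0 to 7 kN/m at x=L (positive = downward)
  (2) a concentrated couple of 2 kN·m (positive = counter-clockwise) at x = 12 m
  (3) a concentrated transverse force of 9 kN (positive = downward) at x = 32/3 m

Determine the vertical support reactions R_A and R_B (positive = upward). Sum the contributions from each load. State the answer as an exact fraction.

R_A = 523/24 kN, R_B = 1037/24 kN

Load 1 — triangular load w₀=7 kN/m (0→w₀ over full span):
  R_A = w₀L/6 = 7·16/6 = 56/3 kN
  R_B = w₀L/3 = 7·16/3 = 112/3 kN
Load 2 — applied couple M₀=2 kN·m at a=12 m (b=L-a=4):
  R_A = M₀/L = 2/16 = 1/8 kN
  R_B = -M₀/L = -2/16 = -1/8 kN
Load 3 — point force P=9 kN at a=32/3 m (b=L-a=16/3):
  R_A = Pb/L = 9·(16/3)/16 = 3 kN
  R_B = Pa/L = 9·(32/3)/16 = 6 kN
Superposition: R_A = 523/24 kN, R_B = 1037/24 kN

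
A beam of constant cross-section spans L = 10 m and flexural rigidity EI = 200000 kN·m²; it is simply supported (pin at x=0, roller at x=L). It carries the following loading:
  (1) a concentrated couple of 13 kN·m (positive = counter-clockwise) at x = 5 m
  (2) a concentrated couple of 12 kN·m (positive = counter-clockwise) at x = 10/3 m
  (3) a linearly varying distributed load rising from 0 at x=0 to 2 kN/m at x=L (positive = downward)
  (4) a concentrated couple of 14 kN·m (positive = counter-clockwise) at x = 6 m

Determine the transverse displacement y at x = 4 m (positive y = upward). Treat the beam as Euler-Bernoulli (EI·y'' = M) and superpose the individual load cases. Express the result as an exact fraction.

Load 1 — applied couple M₀=13 kN·m at a=5 m (b=L-a=5):
  y_1 = (M₀x³/(6L)+C₁x)/EI  [x≤a] with C₁=M₀(3b²-L²)/(6L)=-65/12 = (13·4³/(6·10)+(-65/12)·4)/200000 = -39/1000000 m
Load 2 — applied couple M₀=12 kN·m at a=10/3 m (b=L-a=20/3):
  y_2 = (M₀x³/(6L)-M₀(x-a)²/2+C₁x)/EI  [x>a] with C₁=M₀(3b²-L²)/(6L)=20/3 = (12·4³/(6·10)-12·(4-(10/3))²/2+(20/3)·4)/200000 = 23/125000 m
Load 3 — triangular load w₀=2 kN/m (0→w₀ over full span):
  y_3 = -w₀x(7L⁴-10L²x²+3x⁴)/(360LEI) = -2·4·(7·10⁴-10·10²·4²+3·4⁴)/(360·10·200000) = -1141/1875000 m
Load 4 — applied couple M₀=14 kN·m at a=6 m (b=L-a=4):
  y_4 = (M₀x³/(6L)+C₁x)/EI  [x≤a] with C₁=M₀(3b²-L²)/(6L)=-182/15 = (14·4³/(6·10)+(-182/15)·4)/200000 = -21/125000 m
Superposition: y = Σ y_i = -9473/15000000 m ≈ -0.000632 m

y(4) = -9473/15000000 m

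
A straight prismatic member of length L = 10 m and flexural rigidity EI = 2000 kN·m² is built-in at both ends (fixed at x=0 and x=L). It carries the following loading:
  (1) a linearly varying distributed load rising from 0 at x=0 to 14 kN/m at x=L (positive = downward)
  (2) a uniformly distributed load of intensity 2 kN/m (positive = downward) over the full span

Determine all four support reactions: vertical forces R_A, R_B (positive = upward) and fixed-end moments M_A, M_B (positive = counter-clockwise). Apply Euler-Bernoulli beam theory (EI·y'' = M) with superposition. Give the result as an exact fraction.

R_A = 31 kN, M_A = 190/3 kN·m, R_B = 59 kN, M_B = -260/3 kN·m

Load 1 — triangular load w₀=14 kN/m (0→w₀ over full span):
  R_A = 3w₀L/20 = 3·14·10/20 = 21 kN
  M_A = w₀L²/30 = 14·10²/30 = 140/3 kN·m
  R_B = 7w₀L/20 = 7·14·10/20 = 49 kN
  M_B = -w₀L²/20 = -14·10²/20 = -70 kN·m
Load 2 — uniform load w=2 kN/m over full span:
  R_A = wL/2 = 2·10/2 = 10 kN
  M_A = wL²/12 = 2·10²/12 = 50/3 kN·m
  R_B = wL/2 = 2·10/2 = 10 kN
  M_B = -wL²/12 = -2·10²/12 = -50/3 kN·m
Superposition: R_A = 31 kN, M_A = 190/3 kN·m, R_B = 59 kN, M_B = -260/3 kN·m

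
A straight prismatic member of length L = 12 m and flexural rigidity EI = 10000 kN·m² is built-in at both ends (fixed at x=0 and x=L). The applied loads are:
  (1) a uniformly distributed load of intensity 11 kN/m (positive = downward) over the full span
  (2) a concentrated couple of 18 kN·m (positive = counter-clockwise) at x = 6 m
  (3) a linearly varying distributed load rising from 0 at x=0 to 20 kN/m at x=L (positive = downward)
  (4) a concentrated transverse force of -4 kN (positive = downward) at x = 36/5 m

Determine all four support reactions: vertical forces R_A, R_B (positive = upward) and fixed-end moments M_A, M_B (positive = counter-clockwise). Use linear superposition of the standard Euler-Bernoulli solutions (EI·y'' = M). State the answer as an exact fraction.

R_A = 51421/500 kN, M_A = 56973/250 kN·m, R_B = 72579/500 kN, M_B = -66147/250 kN·m

Load 1 — uniform load w=11 kN/m over full span:
  R_A = wL/2 = 11·12/2 = 66 kN
  M_A = wL²/12 = 11·12²/12 = 132 kN·m
  R_B = wL/2 = 11·12/2 = 66 kN
  M_B = -wL²/12 = -11·12²/12 = -132 kN·m
Load 2 — applied couple M₀=18 kN·m at a=6 m (b=L-a=6):
  R_A = 6M₀ab/L³ = 6·18·6·6/12³ = 9/4 kN
  M_A = M₀b(2a-b)/L² = 18·6·(2·6-6)/12² = 9/2 kN·m
  R_B = -6M₀ab/L³ = -6·18·6·6/12³ = -9/4 kN
  M_B = M₀a(2b-a)/L² = 18·6·(2·6-6)/12² = 9/2 kN·m
Load 3 — triangular load w₀=20 kN/m (0→w₀ over full span):
  R_A = 3w₀L/20 = 3·20·12/20 = 36 kN
  M_A = w₀L²/30 = 20·12²/30 = 96 kN·m
  R_B = 7w₀L/20 = 7·20·12/20 = 84 kN
  M_B = -w₀L²/20 = -20·12²/20 = -144 kN·m
Load 4 — point force P=-4 kN at a=36/5 m (b=L-a=24/5):
  R_A = Pb²(3a+b)/L³ = (-4)·(24/5)²·(3·(36/5)+(24/5))/12³ = -176/125 kN
  M_A = Pab²/L² = (-4)·(36/5)·(24/5)²/12² = -576/125 kN·m
  R_B = Pa²(a+3b)/L³ = (-4)·(36/5)²·((36/5)+3·(24/5))/12³ = -324/125 kN
  M_B = -Pa²b/L² = -(-4)·(36/5)²·(24/5)/12² = 864/125 kN·m
Superposition: R_A = 51421/500 kN, M_A = 56973/250 kN·m, R_B = 72579/500 kN, M_B = -66147/250 kN·m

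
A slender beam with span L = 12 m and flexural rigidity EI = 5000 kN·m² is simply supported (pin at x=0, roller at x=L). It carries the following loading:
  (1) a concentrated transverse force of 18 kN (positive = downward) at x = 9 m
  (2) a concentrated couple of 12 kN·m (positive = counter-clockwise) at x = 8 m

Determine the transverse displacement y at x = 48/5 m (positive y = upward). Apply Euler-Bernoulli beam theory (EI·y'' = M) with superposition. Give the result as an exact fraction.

y(48/5) = -1653/25000 m

Load 1 — point force P=18 kN at a=9 m (b=L-a=3):
  y_1 = -Pa(L-x)(2Lx-a²-x²)/(6LEI)  [x>a] = -18·9·(12-(48/5))·(2·12·(48/5)-9²-(48/5)²)/(6·12·5000) = -38637/625000 m
Load 2 — applied couple M₀=12 kN·m at a=8 m (b=L-a=4):
  y_2 = (M₀x³/(6L)-M₀(x-a)²/2+C₁x)/EI  [x>a] with C₁=M₀(3b²-L²)/(6L)=-16 = (12·(48/5)³/(6·12)-12·((48/5)-8)²/2+(-16)·(48/5))/5000 = -336/78125 m
Superposition: y = Σ y_i = -1653/25000 m ≈ -0.066120 m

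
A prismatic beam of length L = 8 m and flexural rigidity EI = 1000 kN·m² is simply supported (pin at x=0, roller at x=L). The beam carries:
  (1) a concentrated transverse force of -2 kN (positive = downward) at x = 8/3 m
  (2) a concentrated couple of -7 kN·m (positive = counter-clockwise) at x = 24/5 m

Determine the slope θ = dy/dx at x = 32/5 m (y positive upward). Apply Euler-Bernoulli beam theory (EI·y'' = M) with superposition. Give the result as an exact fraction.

Load 1 — point force P=-2 kN at a=8/3 m (b=L-a=16/3):
  θ_1 = -Pa(2L²-6Lx+3x²+a²)/(6LEI)  [x>a] = -(-2)·(8/3)·(2·8²-6·8·(32/5)+3·(32/5)²+(8/3)²)/(6·8·1000) = -1384/253125 rad
Load 2 — applied couple M₀=-7 kN·m at a=24/5 m (b=L-a=16/5):
  θ_2 = (M₀x²/(2L)-M₀(x-a)+C₁)/EI  [x>a] with C₁=M₀(3b²-L²)/(6L)=364/75 = ((-7)·(32/5)²/(2·8)-(-7)·((32/5)-(24/5))+(364/75))/1000 = -7/3750 rad
Superposition: θ = Σ θ_i = -3713/506250 rad ≈ -0.007334 rad

θ(32/5) = -3713/506250 rad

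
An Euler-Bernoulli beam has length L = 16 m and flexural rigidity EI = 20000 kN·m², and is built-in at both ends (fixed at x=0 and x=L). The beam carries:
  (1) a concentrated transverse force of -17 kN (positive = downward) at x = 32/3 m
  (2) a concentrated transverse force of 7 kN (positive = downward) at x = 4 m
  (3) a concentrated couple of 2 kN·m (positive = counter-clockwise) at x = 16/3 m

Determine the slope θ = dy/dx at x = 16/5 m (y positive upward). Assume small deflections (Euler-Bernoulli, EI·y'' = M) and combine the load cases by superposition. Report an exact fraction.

Load 1 — point force P=-17 kN at a=32/3 m (b=L-a=16/3):
  θ_1 = -Pb²x(2aL-(3a+b)x)/(2L³EI)  [x≤a] = -(-17)·(16/3)²·(16/5)·(2·(32/3)·16-(3·(32/3)+(16/3))·(16/5))/(2·16³·20000) = 884/421875 rad
Load 2 — point force P=7 kN at a=4 m (b=L-a=12):
  θ_2 = -Pb²x(2aL-(3a+b)x)/(2L³EI)  [x≤a] = -7·12²·(16/5)·(2·4·16-(3·4+12)·(16/5))/(2·16³·20000) = -63/62500 rad
Load 3 — applied couple M₀=2 kN·m at a=16/3 m (b=L-a=32/3):
  θ_3 = (R_Ax²/2 - M_Ax)/EI  [x≤a] with R_A=1/6, M_A=0 = ((1/6)·(16/5)²/2 - 0·(16/5))/20000 = 2/46875 rad
Superposition: θ = Σ θ_i = 1907/1687500 rad ≈ 0.001130 rad

θ(16/5) = 1907/1687500 rad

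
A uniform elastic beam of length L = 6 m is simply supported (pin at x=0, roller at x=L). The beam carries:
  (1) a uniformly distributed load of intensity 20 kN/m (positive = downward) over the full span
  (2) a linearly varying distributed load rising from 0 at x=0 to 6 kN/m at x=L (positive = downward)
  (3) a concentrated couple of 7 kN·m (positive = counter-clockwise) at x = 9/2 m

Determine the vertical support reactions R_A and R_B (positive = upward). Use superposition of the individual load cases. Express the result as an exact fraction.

R_A = 403/6 kN, R_B = 425/6 kN

Load 1 — uniform load w=20 kN/m over full span:
  R_A = wL/2 = 20·6/2 = 60 kN
  R_B = wL/2 = 20·6/2 = 60 kN
Load 2 — triangular load w₀=6 kN/m (0→w₀ over full span):
  R_A = w₀L/6 = 6·6/6 = 6 kN
  R_B = w₀L/3 = 6·6/3 = 12 kN
Load 3 — applied couple M₀=7 kN·m at a=9/2 m (b=L-a=3/2):
  R_A = M₀/L = 7/6 kN
  R_B = -M₀/L = -7/6 kN
Superposition: R_A = 403/6 kN, R_B = 425/6 kN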